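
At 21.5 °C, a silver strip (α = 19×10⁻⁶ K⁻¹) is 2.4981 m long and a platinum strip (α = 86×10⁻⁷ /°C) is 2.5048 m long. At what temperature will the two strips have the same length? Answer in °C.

Equal length when α₁L₁ΔT − α₂L₂ΔT = L₂ − L₁ = 6.70×10⁻³ m
α₁L₁ = 4.74639×10⁻⁵, α₂L₂ = 2.154128×10⁻⁵ → Δ(αL) = 2.592262×10⁻⁵ m/K
ΔT = 6.70×10⁻³ / 2.592262×10⁻⁵ = 258.462 K, so T = 21.5 + 258.462 = 279.962 °C

T = 280.0 °C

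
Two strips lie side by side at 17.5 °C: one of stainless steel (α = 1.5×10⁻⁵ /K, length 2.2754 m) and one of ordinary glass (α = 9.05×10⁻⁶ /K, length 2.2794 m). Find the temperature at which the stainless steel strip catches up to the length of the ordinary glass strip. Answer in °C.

L₁(1 + α₁ΔT) = L₂(1 + α₂ΔT) ⇒ ΔT = (L₂ − L₁)/(α₁L₁ − α₂L₂)
L₂ − L₁ = 2.2794 − 2.2754 = 4.00×10⁻³ m
α₁L₁ − α₂L₂ = 1.5×10⁻⁵×2.2754 − 9.05×10⁻⁶×2.2794 = 1.350243×10⁻⁵ m/K
ΔT = 4.00×10⁻³ / 1.350243×10⁻⁵ = 296.243 K
T = 17.5 + 296.243 = 313.743 °C

T = 313.7 °C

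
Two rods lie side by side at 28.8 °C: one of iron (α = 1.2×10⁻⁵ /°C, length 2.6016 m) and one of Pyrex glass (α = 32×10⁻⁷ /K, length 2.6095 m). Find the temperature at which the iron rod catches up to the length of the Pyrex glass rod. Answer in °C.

Equal length when α₁L₁ΔT − α₂L₂ΔT = L₂ − L₁ = 7.90×10⁻³ m
α₁L₁ = 3.12192×10⁻⁵, α₂L₂ = 8.3504×10⁻⁶ → Δ(αL) = 2.28688×10⁻⁵ m/K
ΔT = 7.90×10⁻³ / 2.28688×10⁻⁵ = 345.449 K, so T = 28.8 + 345.449 = 374.249 °C

T = 374.2 °C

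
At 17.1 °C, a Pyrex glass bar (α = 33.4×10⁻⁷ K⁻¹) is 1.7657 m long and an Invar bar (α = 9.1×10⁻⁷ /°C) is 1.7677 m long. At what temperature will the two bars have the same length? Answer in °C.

Equal length when α₁L₁ΔT − α₂L₂ΔT = L₂ − L₁ = 2.00×10⁻³ m
α₁L₁ = 5.897438×10⁻⁶, α₂L₂ = 1.608607×10⁻⁶ → Δ(αL) = 4.288831×10⁻⁶ m/K
ΔT = 2.00×10⁻³ / 4.288831×10⁻⁶ = 466.328 K, so T = 17.1 + 466.328 = 483.428 °C

T = 483.4 °C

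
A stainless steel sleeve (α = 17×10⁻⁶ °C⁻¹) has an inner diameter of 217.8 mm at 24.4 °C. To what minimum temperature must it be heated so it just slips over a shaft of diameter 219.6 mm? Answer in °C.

T = 511 °C

Required Δd = 219.6 − 217.8 = 1.8 mm
Δd = αd₀ΔT ⇒ ΔT = Δd/(αd₀) = 1.8 / (17×10⁻⁶ × 217.8) = 486.14 K
T_min = 24.4 + 486.14 = 510.54 °C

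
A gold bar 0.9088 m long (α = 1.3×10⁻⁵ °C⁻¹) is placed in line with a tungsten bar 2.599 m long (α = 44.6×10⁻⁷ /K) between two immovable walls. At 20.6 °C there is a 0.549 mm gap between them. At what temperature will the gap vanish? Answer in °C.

T = 44.1 °C

Gap closes when ΔL₁ + ΔL₂ = 0.549 mm = 5.49×10⁻⁴ m
(α₁L₁ + α₂L₂)ΔT = g
α₁L₁ + α₂L₂ = 1.3×10⁻⁵×0.9088 + 44.6×10⁻⁷×2.599 = 2.340594×10⁻⁵ m/K
ΔT = 5.49×10⁻⁴ / 2.340594×10⁻⁵ = 23.456 K
T = 20.6 + 23.456 = 44.056 °C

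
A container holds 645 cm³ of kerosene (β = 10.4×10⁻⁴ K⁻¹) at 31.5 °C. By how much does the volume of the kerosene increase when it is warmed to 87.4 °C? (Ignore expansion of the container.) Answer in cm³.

ΔV = 37.5 cm³

|ΔT| = |87.4 − 31.5| = 55.9 K
ΔV = βV₀ΔT = (10.4×10⁻⁴)(645)(55.9) = 37.5 cm³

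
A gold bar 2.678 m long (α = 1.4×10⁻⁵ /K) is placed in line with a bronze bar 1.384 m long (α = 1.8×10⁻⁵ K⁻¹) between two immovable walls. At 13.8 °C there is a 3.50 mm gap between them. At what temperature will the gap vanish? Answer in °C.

Gap closes when ΔL₁ + ΔL₂ = 3.50 mm = 3.50×10⁻³ m
(α₁L₁ + α₂L₂)ΔT = g
α₁L₁ + α₂L₂ = 1.4×10⁻⁵×2.678 + 1.8×10⁻⁵×1.384 = 6.2404×10⁻⁵ m/K
ΔT = 3.50×10⁻³ / 6.2404×10⁻⁵ = 56.086 K
T = 13.8 + 56.086 = 69.886 °C

T = 69.9 °C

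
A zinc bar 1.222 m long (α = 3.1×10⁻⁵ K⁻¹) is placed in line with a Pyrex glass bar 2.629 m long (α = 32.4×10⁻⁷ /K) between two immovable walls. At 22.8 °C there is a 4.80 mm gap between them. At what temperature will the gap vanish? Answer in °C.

T = 126 °C

α₁L₁ = 3.7882×10⁻⁵ m/K, α₂L₂ = 8.51796×10⁻⁶ m/K → total 4.639996×10⁻⁵ m/K
ΔT = g/(α₁L₁+α₂L₂) = 4.80×10⁻³ / 4.639996×10⁻⁵ = 103.45 K
T = 22.8 + 103.45 = 126.25 °C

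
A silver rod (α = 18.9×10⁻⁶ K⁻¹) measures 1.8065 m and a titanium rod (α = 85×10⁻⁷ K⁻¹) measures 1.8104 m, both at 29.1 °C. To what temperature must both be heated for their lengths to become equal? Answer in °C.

T = 237.1 °C

L₁(1 + α₁ΔT) = L₂(1 + α₂ΔT) ⇒ ΔT = (L₂ − L₁)/(α₁L₁ − α₂L₂)
L₂ − L₁ = 1.8104 − 1.8065 = 3.90×10⁻³ m
α₁L₁ − α₂L₂ = 18.9×10⁻⁶×1.8065 − 85×10⁻⁷×1.8104 = 1.875445×10⁻⁵ m/K
ΔT = 3.90×10⁻³ / 1.875445×10⁻⁵ = 207.951 K
T = 29.1 + 207.951 = 237.051 °C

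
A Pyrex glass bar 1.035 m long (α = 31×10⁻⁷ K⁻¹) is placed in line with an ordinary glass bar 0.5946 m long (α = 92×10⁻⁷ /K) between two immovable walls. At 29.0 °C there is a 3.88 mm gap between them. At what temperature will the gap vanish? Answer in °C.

α₁L₁ = 3.2085×10⁻⁶ m/K, α₂L₂ = 5.47032×10⁻⁶ m/K → total 8.67882×10⁻⁶ m/K
ΔT = g/(α₁L₁+α₂L₂) = 3.88×10⁻³ / 8.67882×10⁻⁶ = 447.07 K
T = 29.0 + 447.07 = 476.07 °C

T = 476 °C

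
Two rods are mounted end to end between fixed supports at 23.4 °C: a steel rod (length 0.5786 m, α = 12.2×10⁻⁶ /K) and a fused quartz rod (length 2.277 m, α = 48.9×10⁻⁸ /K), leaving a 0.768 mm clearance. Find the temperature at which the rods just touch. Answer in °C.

T = 117 °C

Gap closes when ΔL₁ + ΔL₂ = 0.768 mm = 7.68×10⁻⁴ m
(α₁L₁ + α₂L₂)ΔT = g
α₁L₁ + α₂L₂ = 12.2×10⁻⁶×0.5786 + 48.9×10⁻⁸×2.277 = 8.172373×10⁻⁶ m/K
ΔT = 7.68×10⁻⁴ / 8.172373×10⁻⁶ = 93.98 K
T = 23.4 + 93.98 = 117.38 °C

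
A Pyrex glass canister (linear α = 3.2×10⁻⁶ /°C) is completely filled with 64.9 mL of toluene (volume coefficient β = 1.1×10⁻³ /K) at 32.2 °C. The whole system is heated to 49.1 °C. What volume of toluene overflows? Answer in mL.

The canister also expands: β_container ≈ 3α = 9.6×10⁻⁶ /K
Net overflow = V₀(β_liq − 3α_cont)ΔT
β − 3α = 1.10×10⁻³ − 9.6×10⁻⁶ = 1.0904×10⁻³ /K; ΔT = 16.9 K
ΔV = 64.9 × 1.0904×10⁻³ × 16.9 = 1.20 mL

1.20 mL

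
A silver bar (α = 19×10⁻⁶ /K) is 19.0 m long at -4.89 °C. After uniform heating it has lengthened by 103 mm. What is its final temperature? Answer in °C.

T = 280 °C

ΔL = αL₀ΔT ⇒ ΔT = ΔL / (αL₀)
ΔT = 103×10⁻³ m / (19×10⁻⁶ × 19.0 m) = 285.32 K
T = -4.89 + 285.32 = 280.43 °C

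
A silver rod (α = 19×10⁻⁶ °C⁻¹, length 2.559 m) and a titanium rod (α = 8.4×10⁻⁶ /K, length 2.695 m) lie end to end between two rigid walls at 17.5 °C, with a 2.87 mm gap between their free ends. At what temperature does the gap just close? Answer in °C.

T = 57.8 °C

α₁L₁ = 4.8621×10⁻⁵ m/K, α₂L₂ = 2.2638×10⁻⁵ m/K → total 7.1259×10⁻⁵ m/K
ΔT = g/(α₁L₁+α₂L₂) = 2.87×10⁻³ / 7.1259×10⁻⁵ = 40.276 K
T = 17.5 + 40.276 = 57.776 °C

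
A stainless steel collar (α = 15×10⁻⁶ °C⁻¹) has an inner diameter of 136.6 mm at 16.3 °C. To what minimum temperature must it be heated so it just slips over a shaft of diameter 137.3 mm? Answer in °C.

Required Δd = 137.3 − 136.6 = 0.7 mm
Δd = αd₀ΔT ⇒ ΔT = Δd/(αd₀) = 0.7 / (15×10⁻⁶ × 136.6) = 341.63 K
T_min = 16.3 + 341.63 = 357.93 °C

T = 358 °C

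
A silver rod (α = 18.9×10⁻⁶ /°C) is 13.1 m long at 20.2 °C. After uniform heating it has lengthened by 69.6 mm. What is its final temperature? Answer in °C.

T = 301 °C

ΔL = αL₀ΔT ⇒ ΔT = ΔL / (αL₀)
ΔT = 69.6×10⁻³ m / (18.9×10⁻⁶ × 13.1 m) = 281.11 K
T = 20.2 + 281.11 = 301.31 °C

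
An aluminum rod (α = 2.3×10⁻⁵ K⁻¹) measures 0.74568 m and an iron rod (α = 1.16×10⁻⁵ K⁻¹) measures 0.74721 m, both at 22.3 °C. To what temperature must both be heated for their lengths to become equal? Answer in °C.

L₁(1 + α₁ΔT) = L₂(1 + α₂ΔT) ⇒ ΔT = (L₂ − L₁)/(α₁L₁ − α₂L₂)
L₂ − L₁ = 0.74721 − 0.74568 = 1.53×10⁻³ m
α₁L₁ − α₂L₂ = 2.3×10⁻⁵×0.74568 − 1.16×10⁻⁵×0.74721 = 8.483004×10⁻⁶ m/K
ΔT = 1.53×10⁻³ / 8.483004×10⁻⁶ = 180.361 K
T = 22.3 + 180.361 = 202.661 °C

T = 202.7 °C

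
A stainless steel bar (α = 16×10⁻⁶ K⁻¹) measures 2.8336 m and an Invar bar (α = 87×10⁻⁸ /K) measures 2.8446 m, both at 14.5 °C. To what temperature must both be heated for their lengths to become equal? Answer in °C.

T = 271.1 °C

Equal length when α₁L₁ΔT − α₂L₂ΔT = L₂ − L₁ = 1.10×10⁻² m
α₁L₁ = 4.53376×10⁻⁵, α₂L₂ = 2.474802×10⁻⁶ → Δ(αL) = 4.2862798×10⁻⁵ m/K
ΔT = 1.10×10⁻² / 4.2862798×10⁻⁵ = 256.633 K, so T = 14.5 + 256.633 = 271.133 °C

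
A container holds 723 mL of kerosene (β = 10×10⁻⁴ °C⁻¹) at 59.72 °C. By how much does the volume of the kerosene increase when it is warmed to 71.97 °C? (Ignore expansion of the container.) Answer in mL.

ΔV = 8.86 mL

|ΔT| = |71.97 − 59.72| = 12.25 K
ΔV = βV₀ΔT = (10×10⁻⁴)(723)(12.25) = 8.86 mL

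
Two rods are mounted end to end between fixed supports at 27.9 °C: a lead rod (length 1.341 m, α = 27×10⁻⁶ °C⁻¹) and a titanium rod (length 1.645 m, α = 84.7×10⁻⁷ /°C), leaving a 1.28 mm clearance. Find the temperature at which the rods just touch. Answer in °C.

T = 53.4 °C

α₁L₁ = 3.6207×10⁻⁵ m/K, α₂L₂ = 1.393315×10⁻⁵ m/K → total 5.014015×10⁻⁵ m/K
ΔT = g/(α₁L₁+α₂L₂) = 1.28×10⁻³ / 5.014015×10⁻⁵ = 25.528 K
T = 27.9 + 25.528 = 53.428 °C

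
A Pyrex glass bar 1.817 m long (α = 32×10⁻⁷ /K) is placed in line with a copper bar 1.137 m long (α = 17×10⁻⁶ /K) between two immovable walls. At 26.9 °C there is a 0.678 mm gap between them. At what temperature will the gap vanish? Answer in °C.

T = 53.9 °C

α₁L₁ = 5.8144×10⁻⁶ m/K, α₂L₂ = 1.9329×10⁻⁵ m/K → total 2.51434×10⁻⁵ m/K
ΔT = g/(α₁L₁+α₂L₂) = 6.78×10⁻⁴ / 2.51434×10⁻⁵ = 26.965 K
T = 26.9 + 26.965 = 53.865 °C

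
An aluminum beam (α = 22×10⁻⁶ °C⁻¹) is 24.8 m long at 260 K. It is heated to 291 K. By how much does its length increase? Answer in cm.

ΔL = 1.69 cm

|ΔT| = |291 − 260| = 31 K
ΔL = αL₀ΔT = (22×10⁻⁶)(24.8)(31) = 1.69×10⁻² m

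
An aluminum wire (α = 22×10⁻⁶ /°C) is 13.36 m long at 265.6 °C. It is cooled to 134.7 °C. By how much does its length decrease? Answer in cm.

|ΔT| = |134.7 − 265.6| = 130.9 K
ΔL = αL₀ΔT = (22×10⁻⁶)(13.36)(130.9) = 3.85×10⁻² m

ΔL = 3.85 cm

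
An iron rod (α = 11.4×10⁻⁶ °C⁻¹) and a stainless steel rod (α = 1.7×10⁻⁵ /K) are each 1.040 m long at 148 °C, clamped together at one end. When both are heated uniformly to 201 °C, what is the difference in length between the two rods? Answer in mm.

0.309 mm

ΔT = 53 K
iron: ΔL = 11.4×10⁻⁶ × 1.040 m × 53 = 6.2837×10⁻⁴ m = 0.62837 mm
stainless steel: ΔL = 1.7×10⁻⁵ × 1.040 m × 53 = 9.3704×10⁻⁴ m = 0.93704 mm
difference = 0.93704 − 0.62837 = 0.30867 mm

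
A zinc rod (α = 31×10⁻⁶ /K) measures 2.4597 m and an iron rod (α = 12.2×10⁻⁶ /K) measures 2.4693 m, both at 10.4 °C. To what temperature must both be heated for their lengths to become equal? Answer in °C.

L₁(1 + α₁ΔT) = L₂(1 + α₂ΔT) ⇒ ΔT = (L₂ − L₁)/(α₁L₁ − α₂L₂)
L₂ − L₁ = 2.4693 − 2.4597 = 9.60×10⁻³ m
α₁L₁ − α₂L₂ = 31×10⁻⁶×2.4597 − 12.2×10⁻⁶×2.4693 = 4.612524×10⁻⁵ m/K
ΔT = 9.60×10⁻³ / 4.612524×10⁻⁵ = 208.129 K
T = 10.4 + 208.129 = 218.529 °C

T = 218.5 °C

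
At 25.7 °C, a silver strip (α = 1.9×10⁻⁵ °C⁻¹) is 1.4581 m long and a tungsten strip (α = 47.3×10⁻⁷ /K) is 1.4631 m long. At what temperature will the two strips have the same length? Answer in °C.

Equal length when α₁L₁ΔT − α₂L₂ΔT = L₂ − L₁ = 5.00×10⁻³ m
α₁L₁ = 2.77039×10⁻⁵, α₂L₂ = 6.920463×10⁻⁶ → Δ(αL) = 2.0783437×10⁻⁵ m/K
ΔT = 5.00×10⁻³ / 2.0783437×10⁻⁵ = 240.576 K, so T = 25.7 + 240.576 = 266.276 °C

T = 266.3 °C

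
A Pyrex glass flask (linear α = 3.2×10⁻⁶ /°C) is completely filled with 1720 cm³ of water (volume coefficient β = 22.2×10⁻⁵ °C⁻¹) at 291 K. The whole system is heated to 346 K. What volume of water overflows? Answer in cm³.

The flask also expands: β_container ≈ 3α = 9.6×10⁻⁶ /K
Net overflow = V₀(β_liq − 3α_cont)ΔT
β − 3α = 2.22×10⁻⁴ − 9.6×10⁻⁶ = 2.124×10⁻⁴ /K; ΔT = 55 K
ΔV = 1720 × 2.124×10⁻⁴ × 55 = 20.1 cm³

20.1 cm³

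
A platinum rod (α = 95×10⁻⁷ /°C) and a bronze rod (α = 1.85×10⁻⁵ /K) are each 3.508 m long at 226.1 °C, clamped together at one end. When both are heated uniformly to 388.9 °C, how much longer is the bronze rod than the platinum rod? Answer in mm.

ΔT = 162.8 K
platinum: ΔL = 95×10⁻⁷ × 3.508 m × 162.8 = 5.4255×10⁻³ m = 5.4255 mm
bronze: ΔL = 1.85×10⁻⁵ × 3.508 m × 162.8 = 1.0565×10⁻² m = 10.565 mm
difference = 10.565 − 5.4255 = 5.1395 mm

5.14 mm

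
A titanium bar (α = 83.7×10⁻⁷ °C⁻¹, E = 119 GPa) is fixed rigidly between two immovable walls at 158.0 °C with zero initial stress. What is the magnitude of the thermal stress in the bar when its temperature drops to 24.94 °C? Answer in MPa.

Fully constrained: the free strain ε = αΔT is blocked, so σ = Eε = EαΔT.
|ΔT| = 133.06 K
σ = 119×10⁹ × 83.7×10⁻⁷ × 133.06 = 1.33×10⁸ Pa

σ = 133 MPa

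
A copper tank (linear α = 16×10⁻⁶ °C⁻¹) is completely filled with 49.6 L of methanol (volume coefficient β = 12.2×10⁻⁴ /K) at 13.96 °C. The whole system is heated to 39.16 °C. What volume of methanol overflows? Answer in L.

The tank also expands: β_container ≈ 3α = 4.8×10⁻⁵ /K
Net overflow = V₀(β_liq − 3α_cont)ΔT
β − 3α = 1.22×10⁻³ − 4.8×10⁻⁵ = 1.172×10⁻³ /K; ΔT = 25.20 K
ΔV = 49.6 × 1.172×10⁻³ × 25.20 = 1.46 L

1.46 L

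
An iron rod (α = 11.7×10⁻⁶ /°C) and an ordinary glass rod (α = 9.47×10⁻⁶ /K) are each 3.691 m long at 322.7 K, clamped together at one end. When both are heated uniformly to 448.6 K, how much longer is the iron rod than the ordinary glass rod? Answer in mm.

ΔT = 125.9 K
iron: ΔL = 11.7×10⁻⁶ × 3.691 m × 125.9 = 5.4370×10⁻³ m = 5.4370 mm
ordinary glass: ΔL = 9.47×10⁻⁶ × 3.691 m × 125.9 = 4.4007×10⁻³ m = 4.4007 mm
difference = 5.4370 − 4.4007 = 1.0363 mm

1.04 mm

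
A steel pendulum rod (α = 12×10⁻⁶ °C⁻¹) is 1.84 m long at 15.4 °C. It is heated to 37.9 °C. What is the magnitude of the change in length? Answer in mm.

|ΔT| = |37.9 − 15.4| = 22.5 K
ΔL = αL₀ΔT = (12×10⁻⁶)(1.84)(22.5) = 4.97×10⁻⁴ m

ΔL = 0.497 mm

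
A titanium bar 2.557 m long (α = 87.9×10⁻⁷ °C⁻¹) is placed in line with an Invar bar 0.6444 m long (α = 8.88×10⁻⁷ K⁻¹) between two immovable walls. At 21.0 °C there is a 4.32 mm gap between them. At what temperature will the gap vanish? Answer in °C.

α₁L₁ = 2.247603×10⁻⁵ m/K, α₂L₂ = 5.722272×10⁻⁷ m/K → total 2.30482572×10⁻⁵ m/K
ΔT = g/(α₁L₁+α₂L₂) = 4.32×10⁻³ / 2.30482572×10⁻⁵ = 187.43 K
T = 21.0 + 187.43 = 208.43 °C

T = 208 °C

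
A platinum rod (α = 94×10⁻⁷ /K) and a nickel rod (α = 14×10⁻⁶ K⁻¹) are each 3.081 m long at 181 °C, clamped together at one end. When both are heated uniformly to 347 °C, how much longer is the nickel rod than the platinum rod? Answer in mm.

ΔT = 166 K
platinum: ΔL = 94×10⁻⁷ × 3.081 m × 166 = 4.8076×10⁻³ m = 4.8076 mm
nickel: ΔL = 14×10⁻⁶ × 3.081 m × 166 = 7.1602×10⁻³ m = 7.1602 mm
difference = 7.1602 − 4.8076 = 2.3526 mm

2.35 mm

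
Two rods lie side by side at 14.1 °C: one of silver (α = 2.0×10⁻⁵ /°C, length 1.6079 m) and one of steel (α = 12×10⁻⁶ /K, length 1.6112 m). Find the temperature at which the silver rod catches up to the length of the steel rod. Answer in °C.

L₁(1 + α₁ΔT) = L₂(1 + α₂ΔT) ⇒ ΔT = (L₂ − L₁)/(α₁L₁ − α₂L₂)
L₂ − L₁ = 1.6112 − 1.6079 = 3.30×10⁻³ m
α₁L₁ − α₂L₂ = 2.0×10⁻⁵×1.6079 − 12×10⁻⁶×1.6112 = 1.28236×10⁻⁵ m/K
ΔT = 3.30×10⁻³ / 1.28236×10⁻⁵ = 257.338 K
T = 14.1 + 257.338 = 271.438 °C

T = 271.4 °C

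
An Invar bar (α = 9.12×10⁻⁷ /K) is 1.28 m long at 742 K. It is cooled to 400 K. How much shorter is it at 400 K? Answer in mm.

|ΔT| = |400 − 742| = 342 K
ΔL = αL₀ΔT = (9.12×10⁻⁷)(1.28)(342) = 3.99×10⁻⁴ m

ΔL = 0.399 mm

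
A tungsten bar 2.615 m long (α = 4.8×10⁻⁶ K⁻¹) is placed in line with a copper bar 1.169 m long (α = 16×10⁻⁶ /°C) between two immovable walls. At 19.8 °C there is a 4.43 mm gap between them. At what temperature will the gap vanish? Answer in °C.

Gap closes when ΔL₁ + ΔL₂ = 4.43 mm = 4.43×10⁻³ m
(α₁L₁ + α₂L₂)ΔT = g
α₁L₁ + α₂L₂ = 4.8×10⁻⁶×2.615 + 16×10⁻⁶×1.169 = 3.1256×10⁻⁵ m/K
ΔT = 4.43×10⁻³ / 3.1256×10⁻⁵ = 141.73 K
T = 19.8 + 141.73 = 161.53 °C

T = 162 °C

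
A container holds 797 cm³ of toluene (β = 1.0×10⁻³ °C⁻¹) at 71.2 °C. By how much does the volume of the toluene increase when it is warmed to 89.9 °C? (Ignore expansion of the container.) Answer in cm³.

ΔV = 14.9 cm³

|ΔT| = |89.9 − 71.2| = 18.7 K
ΔV = βV₀ΔT = (1.0×10⁻³)(797)(18.7) = 14.9 cm³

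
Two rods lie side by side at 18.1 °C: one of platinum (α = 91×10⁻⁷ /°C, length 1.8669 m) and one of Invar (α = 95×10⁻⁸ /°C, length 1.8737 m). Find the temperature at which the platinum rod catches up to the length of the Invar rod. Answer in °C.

T = 465.2 °C

L₁(1 + α₁ΔT) = L₂(1 + α₂ΔT) ⇒ ΔT = (L₂ − L₁)/(α₁L₁ − α₂L₂)
L₂ − L₁ = 1.8737 − 1.8669 = 6.80×10⁻³ m
α₁L₁ − α₂L₂ = 91×10⁻⁷×1.8669 − 95×10⁻⁸×1.8737 = 1.5208775×10⁻⁵ m/K
ΔT = 6.80×10⁻³ / 1.5208775×10⁻⁵ = 447.110 K
T = 18.1 + 447.110 = 465.210 °C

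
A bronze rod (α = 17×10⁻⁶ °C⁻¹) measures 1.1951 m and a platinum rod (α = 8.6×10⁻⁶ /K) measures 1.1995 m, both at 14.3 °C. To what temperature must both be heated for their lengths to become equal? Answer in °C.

T = 454.3 °C

L₁(1 + α₁ΔT) = L₂(1 + α₂ΔT) ⇒ ΔT = (L₂ − L₁)/(α₁L₁ − α₂L₂)
L₂ − L₁ = 1.1995 − 1.1951 = 4.40×10⁻³ m
α₁L₁ − α₂L₂ = 17×10⁻⁶×1.1951 − 8.6×10⁻⁶×1.1995 = 1.0001×10⁻⁵ m/K
ΔT = 4.40×10⁻³ / 1.0001×10⁻⁵ = 439.956 K
T = 14.3 + 439.956 = 454.256 °C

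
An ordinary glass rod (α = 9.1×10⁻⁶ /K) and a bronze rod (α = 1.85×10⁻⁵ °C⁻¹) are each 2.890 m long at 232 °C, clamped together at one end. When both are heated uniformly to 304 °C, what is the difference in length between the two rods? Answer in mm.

ΔT = 72 K
ordinary glass: ΔL = 9.1×10⁻⁶ × 2.890 m × 72 = 1.8935×10⁻³ m = 1.8935 mm
bronze: ΔL = 1.85×10⁻⁵ × 2.890 m × 72 = 3.8495×10⁻³ m = 3.8495 mm
difference = 3.8495 − 1.8935 = 1.9560 mm

1.96 mm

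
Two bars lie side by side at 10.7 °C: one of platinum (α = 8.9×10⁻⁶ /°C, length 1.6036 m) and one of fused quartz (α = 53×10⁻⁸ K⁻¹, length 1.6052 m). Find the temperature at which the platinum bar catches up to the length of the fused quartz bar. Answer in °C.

L₁(1 + α₁ΔT) = L₂(1 + α₂ΔT) ⇒ ΔT = (L₂ − L₁)/(α₁L₁ − α₂L₂)
L₂ − L₁ = 1.6052 − 1.6036 = 1.60×10⁻³ m
α₁L₁ − α₂L₂ = 8.9×10⁻⁶×1.6036 − 53×10⁻⁸×1.6052 = 1.3421284×10⁻⁵ m/K
ΔT = 1.60×10⁻³ / 1.3421284×10⁻⁵ = 119.214 K
T = 10.7 + 119.214 = 129.914 °C

T = 129.9 °C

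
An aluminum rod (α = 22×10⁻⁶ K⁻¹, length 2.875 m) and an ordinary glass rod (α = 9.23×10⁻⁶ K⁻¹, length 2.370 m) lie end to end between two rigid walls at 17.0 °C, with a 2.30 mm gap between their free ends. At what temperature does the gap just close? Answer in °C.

Gap closes when ΔL₁ + ΔL₂ = 2.30 mm = 2.30×10⁻³ m
(α₁L₁ + α₂L₂)ΔT = g
α₁L₁ + α₂L₂ = 22×10⁻⁶×2.875 + 9.23×10⁻⁶×2.370 = 8.51251×10⁻⁵ m/K
ΔT = 2.30×10⁻³ / 8.51251×10⁻⁵ = 27.019 K
T = 17.0 + 27.019 = 44.019 °C

T = 44.0 °C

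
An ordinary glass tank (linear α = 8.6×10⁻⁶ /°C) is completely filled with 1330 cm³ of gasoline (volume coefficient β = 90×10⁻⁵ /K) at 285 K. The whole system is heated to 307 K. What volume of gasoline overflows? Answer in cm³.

25.6 cm³

The tank also expands: β_container ≈ 3α = 2.58×10⁻⁵ /K
Net overflow = V₀(β_liq − 3α_cont)ΔT
β − 3α = 9.00×10⁻⁴ − 2.58×10⁻⁵ = 8.742×10⁻⁴ /K; ΔT = 22 K
ΔV = 1330 × 8.742×10⁻⁴ × 22 = 25.6 cm³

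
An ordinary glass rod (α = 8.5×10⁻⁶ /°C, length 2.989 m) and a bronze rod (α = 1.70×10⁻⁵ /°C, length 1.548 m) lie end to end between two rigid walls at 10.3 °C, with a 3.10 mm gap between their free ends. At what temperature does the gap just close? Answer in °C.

T = 70.2 °C

Gap closes when ΔL₁ + ΔL₂ = 3.10 mm = 3.10×10⁻³ m
(α₁L₁ + α₂L₂)ΔT = g
α₁L₁ + α₂L₂ = 8.5×10⁻⁶×2.989 + 1.70×10⁻⁵×1.548 = 5.17225×10⁻⁵ m/K
ΔT = 3.10×10⁻³ / 5.17225×10⁻⁵ = 59.935 K
T = 10.3 + 59.935 = 70.235 °C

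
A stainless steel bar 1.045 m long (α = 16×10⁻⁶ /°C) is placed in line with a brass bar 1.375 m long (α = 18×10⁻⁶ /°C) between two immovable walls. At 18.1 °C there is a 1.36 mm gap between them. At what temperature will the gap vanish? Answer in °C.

T = 50.9 °C

Gap closes when ΔL₁ + ΔL₂ = 1.36 mm = 1.36×10⁻³ m
(α₁L₁ + α₂L₂)ΔT = g
α₁L₁ + α₂L₂ = 16×10⁻⁶×1.045 + 18×10⁻⁶×1.375 = 4.147×10⁻⁵ m/K
ΔT = 1.36×10⁻³ / 4.147×10⁻⁵ = 32.795 K
T = 18.1 + 32.795 = 50.895 °C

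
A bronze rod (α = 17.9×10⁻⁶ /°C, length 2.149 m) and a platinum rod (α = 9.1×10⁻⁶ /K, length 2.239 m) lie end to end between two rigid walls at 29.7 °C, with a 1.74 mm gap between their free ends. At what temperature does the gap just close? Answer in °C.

Gap closes when ΔL₁ + ΔL₂ = 1.74 mm = 1.74×10⁻³ m
(α₁L₁ + α₂L₂)ΔT = g
α₁L₁ + α₂L₂ = 17.9×10⁻⁶×2.149 + 9.1×10⁻⁶×2.239 = 5.8842×10⁻⁵ m/K
ΔT = 1.74×10⁻³ / 5.8842×10⁻⁵ = 29.571 K
T = 29.7 + 29.571 = 59.271 °C

T = 59.3 °C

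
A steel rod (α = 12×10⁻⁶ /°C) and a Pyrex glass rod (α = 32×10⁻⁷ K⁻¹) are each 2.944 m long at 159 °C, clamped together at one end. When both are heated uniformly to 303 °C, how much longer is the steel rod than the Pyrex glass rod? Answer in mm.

3.73 mm

ΔT = 144 K
steel: ΔL = 12×10⁻⁶ × 2.944 m × 144 = 5.0872×10⁻³ m = 5.0872 mm
Pyrex glass: ΔL = 32×10⁻⁷ × 2.944 m × 144 = 1.3566×10⁻³ m = 1.3566 mm
difference = 5.0872 − 1.3566 = 3.7306 mm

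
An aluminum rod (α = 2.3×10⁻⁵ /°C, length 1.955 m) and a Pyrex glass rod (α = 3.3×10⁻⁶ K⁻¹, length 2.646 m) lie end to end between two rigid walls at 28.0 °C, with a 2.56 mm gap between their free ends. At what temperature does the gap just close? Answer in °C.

T = 75.7 °C

Gap closes when ΔL₁ + ΔL₂ = 2.56 mm = 2.56×10⁻³ m
(α₁L₁ + α₂L₂)ΔT = g
α₁L₁ + α₂L₂ = 2.3×10⁻⁵×1.955 + 3.3×10⁻⁶×2.646 = 5.36968×10⁻⁵ m/K
ΔT = 2.56×10⁻³ / 5.36968×10⁻⁵ = 47.675 K
T = 28.0 + 47.675 = 75.675 °C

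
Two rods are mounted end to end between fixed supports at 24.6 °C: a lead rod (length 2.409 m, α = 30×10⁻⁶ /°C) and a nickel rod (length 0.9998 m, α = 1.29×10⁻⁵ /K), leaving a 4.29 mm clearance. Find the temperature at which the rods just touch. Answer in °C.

α₁L₁ = 7.227×10⁻⁵ m/K, α₂L₂ = 1.289742×10⁻⁵ m/K → total 8.516742×10⁻⁵ m/K
ΔT = g/(α₁L₁+α₂L₂) = 4.29×10⁻³ / 8.516742×10⁻⁵ = 50.371 K
T = 24.6 + 50.371 = 74.971 °C

T = 75.0 °C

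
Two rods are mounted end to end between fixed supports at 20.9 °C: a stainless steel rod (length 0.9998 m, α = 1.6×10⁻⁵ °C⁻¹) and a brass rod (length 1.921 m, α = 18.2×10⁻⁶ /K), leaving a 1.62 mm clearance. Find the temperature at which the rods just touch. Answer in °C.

α₁L₁ = 1.59968×10⁻⁵ m/K, α₂L₂ = 3.49622×10⁻⁵ m/K → total 5.0959×10⁻⁵ m/K
ΔT = g/(α₁L₁+α₂L₂) = 1.62×10⁻³ / 5.0959×10⁻⁵ = 31.790 K
T = 20.9 + 31.790 = 52.690 °C

T = 52.7 °C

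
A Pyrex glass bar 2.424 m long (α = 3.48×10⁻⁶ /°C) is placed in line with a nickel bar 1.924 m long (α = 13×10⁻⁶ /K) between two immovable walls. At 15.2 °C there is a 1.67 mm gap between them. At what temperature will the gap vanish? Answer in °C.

Gap closes when ΔL₁ + ΔL₂ = 1.67 mm = 1.67×10⁻³ m
(α₁L₁ + α₂L₂)ΔT = g
α₁L₁ + α₂L₂ = 3.48×10⁻⁶×2.424 + 13×10⁻⁶×1.924 = 3.344752×10⁻⁵ m/K
ΔT = 1.67×10⁻³ / 3.344752×10⁻⁵ = 49.929 K
T = 15.2 + 49.929 = 65.129 °C

T = 65.1 °C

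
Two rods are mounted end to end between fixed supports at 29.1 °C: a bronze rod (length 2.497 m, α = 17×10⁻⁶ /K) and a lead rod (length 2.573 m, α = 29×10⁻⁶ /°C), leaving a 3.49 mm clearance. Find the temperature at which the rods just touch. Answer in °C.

T = 58.9 °C

α₁L₁ = 4.2449×10⁻⁵ m/K, α₂L₂ = 7.4617×10⁻⁵ m/K → total 1.17066×10⁻⁴ m/K
ΔT = g/(α₁L₁+α₂L₂) = 3.49×10⁻³ / 1.17066×10⁻⁴ = 29.812 K
T = 29.1 + 29.812 = 58.912 °C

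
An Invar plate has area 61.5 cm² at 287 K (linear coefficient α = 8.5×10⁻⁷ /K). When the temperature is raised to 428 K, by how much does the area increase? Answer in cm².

ΔA = 0.0147 cm²

Area coefficient ≈ 2α; |ΔT| = 141 K
ΔA = 2αA₀ΔT = 2(8.5×10⁻⁷)(61.5)(141) = 0.0147 cm²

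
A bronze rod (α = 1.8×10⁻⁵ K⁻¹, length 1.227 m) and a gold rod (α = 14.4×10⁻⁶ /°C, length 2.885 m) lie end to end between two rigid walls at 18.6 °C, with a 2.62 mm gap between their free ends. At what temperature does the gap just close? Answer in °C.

Gap closes when ΔL₁ + ΔL₂ = 2.62 mm = 2.62×10⁻³ m
(α₁L₁ + α₂L₂)ΔT = g
α₁L₁ + α₂L₂ = 1.8×10⁻⁵×1.227 + 14.4×10⁻⁶×2.885 = 6.363×10⁻⁵ m/K
ΔT = 2.62×10⁻³ / 6.363×10⁻⁵ = 41.176 K
T = 18.6 + 41.176 = 59.776 °C

T = 59.8 °C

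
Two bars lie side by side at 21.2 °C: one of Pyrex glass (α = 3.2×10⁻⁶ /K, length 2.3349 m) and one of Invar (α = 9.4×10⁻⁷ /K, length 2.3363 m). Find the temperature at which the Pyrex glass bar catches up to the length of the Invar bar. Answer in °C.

T = 286.6 °C

L₁(1 + α₁ΔT) = L₂(1 + α₂ΔT) ⇒ ΔT = (L₂ − L₁)/(α₁L₁ − α₂L₂)
L₂ − L₁ = 2.3363 − 2.3349 = 1.40×10⁻³ m
α₁L₁ − α₂L₂ = 3.2×10⁻⁶×2.3349 − 9.4×10⁻⁷×2.3363 = 5.275558×10⁻⁶ m/K
ΔT = 1.40×10⁻³ / 5.275558×10⁻⁶ = 265.375 K
T = 21.2 + 265.375 = 286.575 °C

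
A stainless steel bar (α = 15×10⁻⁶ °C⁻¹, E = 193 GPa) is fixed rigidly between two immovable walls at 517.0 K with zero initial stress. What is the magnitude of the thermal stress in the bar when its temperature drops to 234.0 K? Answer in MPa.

Fully constrained: the free strain ε = αΔT is blocked, so σ = Eε = EαΔT.
|ΔT| = 283.0 K
σ = 193×10⁹ × 15×10⁻⁶ × 283.0 = 8.19×10⁸ Pa

σ = 819 MPa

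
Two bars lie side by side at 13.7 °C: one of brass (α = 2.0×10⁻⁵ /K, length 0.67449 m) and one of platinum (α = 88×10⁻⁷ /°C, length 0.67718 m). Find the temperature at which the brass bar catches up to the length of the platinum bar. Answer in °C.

T = 370.9 °C

L₁(1 + α₁ΔT) = L₂(1 + α₂ΔT) ⇒ ΔT = (L₂ − L₁)/(α₁L₁ − α₂L₂)
L₂ − L₁ = 0.67718 − 0.67449 = 2.69×10⁻³ m
α₁L₁ − α₂L₂ = 2.0×10⁻⁵×0.67449 − 88×10⁻⁷×0.67718 = 7.530616×10⁻⁶ m/K
ΔT = 2.69×10⁻³ / 7.530616×10⁻⁶ = 357.208 K
T = 13.7 + 357.208 = 370.908 °C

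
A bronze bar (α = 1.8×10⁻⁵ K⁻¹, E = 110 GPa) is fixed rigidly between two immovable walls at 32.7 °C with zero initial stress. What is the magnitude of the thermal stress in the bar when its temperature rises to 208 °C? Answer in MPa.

σ = 347 MPa

Fully constrained: the free strain ε = αΔT is blocked, so σ = Eε = EαΔT.
|ΔT| = 175.3 K
σ = 110×10⁹ × 1.8×10⁻⁵ × 175.3 = 3.47×10⁸ Pa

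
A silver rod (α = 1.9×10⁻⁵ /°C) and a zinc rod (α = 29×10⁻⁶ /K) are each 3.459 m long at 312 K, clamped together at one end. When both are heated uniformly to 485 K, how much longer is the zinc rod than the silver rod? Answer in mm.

ΔT = 173 K
silver: ΔL = 1.9×10⁻⁵ × 3.459 m × 173 = 1.1370×10⁻² m = 11.370 mm
zinc: ΔL = 29×10⁻⁶ × 3.459 m × 173 = 1.7354×10⁻² m = 17.354 mm
difference = 17.354 − 11.370 = 5.984 mm

5.98 mm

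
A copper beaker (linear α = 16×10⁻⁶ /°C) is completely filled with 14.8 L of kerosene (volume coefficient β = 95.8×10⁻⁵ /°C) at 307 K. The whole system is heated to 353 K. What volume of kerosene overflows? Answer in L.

0.620 L

The beaker also expands: β_container ≈ 3α = 4.8×10⁻⁵ /K
Net overflow = V₀(β_liq − 3α_cont)ΔT
β − 3α = 9.58×10⁻⁴ − 4.8×10⁻⁵ = 9.10×10⁻⁴ /K; ΔT = 46 K
ΔV = 14.8 × 9.10×10⁻⁴ × 46 = 0.620 L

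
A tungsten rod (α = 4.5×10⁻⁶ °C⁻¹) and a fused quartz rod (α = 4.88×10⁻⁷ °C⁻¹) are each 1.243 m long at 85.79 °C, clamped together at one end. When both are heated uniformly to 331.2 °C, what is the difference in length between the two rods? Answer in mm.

1.22 mm

ΔT = 245.41 K
tungsten: ΔL = 4.5×10⁻⁶ × 1.243 m × 245.41 = 1.3727×10⁻³ m = 1.3727 mm
fused quartz: ΔL = 4.88×10⁻⁷ × 1.243 m × 245.41 = 1.4886×10⁻⁴ m = 0.14886 mm
difference = 1.3727 − 0.14886 = 1.22384 mm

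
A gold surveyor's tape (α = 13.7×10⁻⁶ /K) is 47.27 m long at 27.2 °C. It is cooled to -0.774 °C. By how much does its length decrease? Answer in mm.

ΔL = 18.1 mm

|ΔT| = |-0.774 − 27.2| = 27.974 K
ΔL = αL₀ΔT = (13.7×10⁻⁶)(47.27)(27.974) = 1.81×10⁻² m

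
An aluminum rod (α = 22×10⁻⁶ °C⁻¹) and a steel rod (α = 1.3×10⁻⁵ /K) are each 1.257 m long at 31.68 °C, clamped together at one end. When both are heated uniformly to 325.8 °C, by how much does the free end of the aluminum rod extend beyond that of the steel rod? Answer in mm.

3.33 mm

ΔT = 294.12 K
aluminum: ΔL = 22×10⁻⁶ × 1.257 m × 294.12 = 8.1336×10⁻³ m = 8.1336 mm
steel: ΔL = 1.3×10⁻⁵ × 1.257 m × 294.12 = 4.8062×10⁻³ m = 4.8062 mm
difference = 8.1336 − 4.8062 = 3.3274 mm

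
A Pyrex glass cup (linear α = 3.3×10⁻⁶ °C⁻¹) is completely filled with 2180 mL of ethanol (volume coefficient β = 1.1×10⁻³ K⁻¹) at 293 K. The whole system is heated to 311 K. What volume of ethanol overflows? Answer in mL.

42.8 mL

The cup also expands: β_container ≈ 3α = 9.9×10⁻⁶ /K
Net overflow = V₀(β_liq − 3α_cont)ΔT
β − 3α = 1.10×10⁻³ − 9.9×10⁻⁶ = 1.0901×10⁻³ /K; ΔT = 18 K
ΔV = 2180 × 1.0901×10⁻³ × 18 = 42.8 mL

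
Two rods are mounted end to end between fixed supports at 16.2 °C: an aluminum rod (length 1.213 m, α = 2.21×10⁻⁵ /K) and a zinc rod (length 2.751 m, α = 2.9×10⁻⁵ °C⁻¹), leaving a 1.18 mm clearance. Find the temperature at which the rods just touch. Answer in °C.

α₁L₁ = 2.68073×10⁻⁵ m/K, α₂L₂ = 7.9779×10⁻⁵ m/K → total 1.065863×10⁻⁴ m/K
ΔT = g/(α₁L₁+α₂L₂) = 1.18×10⁻³ / 1.065863×10⁻⁴ = 11.071 K
T = 16.2 + 11.071 = 27.271 °C

T = 27.3 °C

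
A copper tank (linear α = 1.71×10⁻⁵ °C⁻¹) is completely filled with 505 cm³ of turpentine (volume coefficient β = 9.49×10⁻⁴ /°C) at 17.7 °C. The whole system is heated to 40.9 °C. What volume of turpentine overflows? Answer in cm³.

The tank also expands: β_container ≈ 3α = 5.13×10⁻⁵ /K
Net overflow = V₀(β_liq − 3α_cont)ΔT
β − 3α = 9.49×10⁻⁴ − 5.13×10⁻⁵ = 8.977×10⁻⁴ /K; ΔT = 23.2 K
ΔV = 505 × 8.977×10⁻⁴ × 23.2 = 10.5 cm³

10.5 cm³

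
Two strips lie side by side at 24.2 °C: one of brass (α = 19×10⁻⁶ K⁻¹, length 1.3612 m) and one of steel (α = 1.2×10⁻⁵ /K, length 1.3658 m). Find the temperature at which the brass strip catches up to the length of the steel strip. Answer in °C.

T = 509.8 °C

L₁(1 + α₁ΔT) = L₂(1 + α₂ΔT) ⇒ ΔT = (L₂ − L₁)/(α₁L₁ − α₂L₂)
L₂ − L₁ = 1.3658 − 1.3612 = 4.60×10⁻³ m
α₁L₁ − α₂L₂ = 19×10⁻⁶×1.3612 − 1.2×10⁻⁵×1.3658 = 9.4732×10⁻⁶ m/K
ΔT = 4.60×10⁻³ / 9.4732×10⁻⁶ = 485.580 K
T = 24.2 + 485.580 = 509.780 °C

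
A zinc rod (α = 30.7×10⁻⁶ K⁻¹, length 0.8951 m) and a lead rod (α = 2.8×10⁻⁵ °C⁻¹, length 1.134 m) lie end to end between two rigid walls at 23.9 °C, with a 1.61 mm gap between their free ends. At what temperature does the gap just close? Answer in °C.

T = 51.1 °C

Gap closes when ΔL₁ + ΔL₂ = 1.61 mm = 1.61×10⁻³ m
(α₁L₁ + α₂L₂)ΔT = g
α₁L₁ + α₂L₂ = 30.7×10⁻⁶×0.8951 + 2.8×10⁻⁵×1.134 = 5.923157×10⁻⁵ m/K
ΔT = 1.61×10⁻³ / 5.923157×10⁻⁵ = 27.181 K
T = 23.9 + 27.181 = 51.081 °C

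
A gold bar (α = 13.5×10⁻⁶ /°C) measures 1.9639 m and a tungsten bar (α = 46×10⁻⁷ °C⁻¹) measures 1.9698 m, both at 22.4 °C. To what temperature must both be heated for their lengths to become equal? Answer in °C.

T = 360.5 °C

L₁(1 + α₁ΔT) = L₂(1 + α₂ΔT) ⇒ ΔT = (L₂ − L₁)/(α₁L₁ − α₂L₂)
L₂ − L₁ = 1.9698 − 1.9639 = 5.90×10⁻³ m
α₁L₁ − α₂L₂ = 13.5×10⁻⁶×1.9639 − 46×10⁻⁷×1.9698 = 1.745157×10⁻⁵ m/K
ΔT = 5.90×10⁻³ / 1.745157×10⁻⁵ = 338.078 K
T = 22.4 + 338.078 = 360.478 °C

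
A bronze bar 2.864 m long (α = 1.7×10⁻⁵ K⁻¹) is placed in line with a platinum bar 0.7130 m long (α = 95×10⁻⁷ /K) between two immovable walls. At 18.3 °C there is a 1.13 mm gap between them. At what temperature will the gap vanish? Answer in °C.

T = 38.7 °C

α₁L₁ = 4.8688×10⁻⁵ m/K, α₂L₂ = 6.7735×10⁻⁶ m/K → total 5.54615×10⁻⁵ m/K
ΔT = g/(α₁L₁+α₂L₂) = 1.13×10⁻³ / 5.54615×10⁻⁵ = 20.374 K
T = 18.3 + 20.374 = 38.674 °C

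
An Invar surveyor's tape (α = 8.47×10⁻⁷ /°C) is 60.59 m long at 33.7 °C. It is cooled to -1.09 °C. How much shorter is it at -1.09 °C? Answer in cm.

|ΔT| = |-1.09 − 33.7| = 34.79 K
ΔL = αL₀ΔT = (8.47×10⁻⁷)(60.59)(34.79) = 1.79×10⁻³ m

ΔL = 0.179 cm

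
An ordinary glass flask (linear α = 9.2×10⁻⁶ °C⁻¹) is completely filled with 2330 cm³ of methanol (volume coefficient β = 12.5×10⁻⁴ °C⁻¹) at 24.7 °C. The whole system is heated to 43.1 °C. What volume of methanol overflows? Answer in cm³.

52.4 cm³

The flask also expands: β_container ≈ 3α = 2.76×10⁻⁵ /K
Net overflow = V₀(β_liq − 3α_cont)ΔT
β − 3α = 1.25×10⁻³ − 2.76×10⁻⁵ = 1.2224×10⁻³ /K; ΔT = 18.4 K
ΔV = 2330 × 1.2224×10⁻³ × 18.4 = 52.4 cm³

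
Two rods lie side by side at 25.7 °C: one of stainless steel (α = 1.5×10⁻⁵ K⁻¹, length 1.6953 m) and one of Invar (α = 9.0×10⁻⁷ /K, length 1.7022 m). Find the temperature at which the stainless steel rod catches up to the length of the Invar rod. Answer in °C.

T = 314.4 °C

Equal length when α₁L₁ΔT − α₂L₂ΔT = L₂ − L₁ = 6.90×10⁻³ m
α₁L₁ = 2.54295×10⁻⁵, α₂L₂ = 1.53198×10⁻⁶ → Δ(αL) = 2.389752×10⁻⁵ m/K
ΔT = 6.90×10⁻³ / 2.389752×10⁻⁵ = 288.733 K, so T = 25.7 + 288.733 = 314.433 °C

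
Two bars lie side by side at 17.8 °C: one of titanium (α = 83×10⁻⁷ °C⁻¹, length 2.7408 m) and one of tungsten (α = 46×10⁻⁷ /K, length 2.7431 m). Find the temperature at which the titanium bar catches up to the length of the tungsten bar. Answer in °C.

T = 244.8 °C

L₁(1 + α₁ΔT) = L₂(1 + α₂ΔT) ⇒ ΔT = (L₂ − L₁)/(α₁L₁ − α₂L₂)
L₂ − L₁ = 2.7431 − 2.7408 = 2.30×10⁻³ m
α₁L₁ − α₂L₂ = 83×10⁻⁷×2.7408 − 46×10⁻⁷×2.7431 = 1.013038×10⁻⁵ m/K
ΔT = 2.30×10⁻³ / 1.013038×10⁻⁵ = 227.040 K
T = 17.8 + 227.040 = 244.840 °C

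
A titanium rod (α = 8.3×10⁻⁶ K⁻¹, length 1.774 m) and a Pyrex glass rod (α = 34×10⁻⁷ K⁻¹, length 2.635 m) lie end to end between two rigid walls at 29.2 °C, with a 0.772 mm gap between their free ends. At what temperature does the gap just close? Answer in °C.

T = 61.8 °C

α₁L₁ = 1.47242×10⁻⁵ m/K, α₂L₂ = 8.959×10⁻⁶ m/K → total 2.36832×10⁻⁵ m/K
ΔT = g/(α₁L₁+α₂L₂) = 7.72×10⁻⁴ / 2.36832×10⁻⁵ = 32.597 K
T = 29.2 + 32.597 = 61.797 °C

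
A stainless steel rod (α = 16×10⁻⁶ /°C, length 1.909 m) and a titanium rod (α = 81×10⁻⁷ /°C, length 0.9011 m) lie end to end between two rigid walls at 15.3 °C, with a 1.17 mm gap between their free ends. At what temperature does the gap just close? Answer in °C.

Gap closes when ΔL₁ + ΔL₂ = 1.17 mm = 1.17×10⁻³ m
(α₁L₁ + α₂L₂)ΔT = g
α₁L₁ + α₂L₂ = 16×10⁻⁶×1.909 + 81×10⁻⁷×0.9011 = 3.784291×10⁻⁵ m/K
ΔT = 1.17×10⁻³ / 3.784291×10⁻⁵ = 30.917 K
T = 15.3 + 30.917 = 46.217 °C

T = 46.2 °C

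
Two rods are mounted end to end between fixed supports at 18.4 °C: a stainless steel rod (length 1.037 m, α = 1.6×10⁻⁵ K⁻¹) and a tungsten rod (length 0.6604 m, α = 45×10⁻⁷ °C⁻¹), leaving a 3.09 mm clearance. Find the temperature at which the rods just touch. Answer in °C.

α₁L₁ = 1.6592×10⁻⁵ m/K, α₂L₂ = 2.9718×10⁻⁶ m/K → total 1.95638×10⁻⁵ m/K
ΔT = g/(α₁L₁+α₂L₂) = 3.09×10⁻³ / 1.95638×10⁻⁵ = 157.94 K
T = 18.4 + 157.94 = 176.34 °C

T = 176 °C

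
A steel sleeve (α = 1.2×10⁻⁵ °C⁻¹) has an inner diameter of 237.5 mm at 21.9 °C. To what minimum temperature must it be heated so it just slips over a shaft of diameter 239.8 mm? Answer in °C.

Required Δd = 239.8 − 237.5 = 2.3 mm
Δd = αd₀ΔT ⇒ ΔT = Δd/(αd₀) = 2.3 / (1.2×10⁻⁵ × 237.5) = 807.02 K
T_min = 21.9 + 807.02 = 828.92 °C

T = 829 °C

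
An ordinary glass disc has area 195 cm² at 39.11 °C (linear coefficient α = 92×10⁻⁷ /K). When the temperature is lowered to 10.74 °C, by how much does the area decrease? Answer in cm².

ΔA = 0.102 cm²

Area coefficient ≈ 2α; |ΔT| = 28.37 K
ΔA = 2αA₀ΔT = 2(92×10⁻⁷)(195)(28.37) = 0.102 cm²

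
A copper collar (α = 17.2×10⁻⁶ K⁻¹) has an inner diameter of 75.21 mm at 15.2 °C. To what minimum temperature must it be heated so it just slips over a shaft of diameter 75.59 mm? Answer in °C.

Required Δd = 75.59 − 75.21 = 0.38 mm
Δd = αd₀ΔT ⇒ ΔT = Δd/(αd₀) = 0.38 / (17.2×10⁻⁶ × 75.21) = 293.75 K
T_min = 15.2 + 293.75 = 308.95 °C

T = 309 °C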